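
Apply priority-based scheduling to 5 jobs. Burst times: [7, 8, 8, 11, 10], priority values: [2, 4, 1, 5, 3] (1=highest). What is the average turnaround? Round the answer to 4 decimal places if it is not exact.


Sort by priority (ascending = highest first):
Order: [(1, 8), (2, 7), (3, 10), (4, 8), (5, 11)]
Completion times:
  Priority 1, burst=8, C=8
  Priority 2, burst=7, C=15
  Priority 3, burst=10, C=25
  Priority 4, burst=8, C=33
  Priority 5, burst=11, C=44
Average turnaround = 125/5 = 25.0

25.0


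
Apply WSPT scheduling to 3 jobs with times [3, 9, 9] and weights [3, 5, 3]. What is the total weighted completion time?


Compute p/w ratios and sort ascending (WSPT): [(3, 3), (9, 5), (9, 3)]
Compute weighted completion times:
  Job (p=3,w=3): C=3, w*C=3*3=9
  Job (p=9,w=5): C=12, w*C=5*12=60
  Job (p=9,w=3): C=21, w*C=3*21=63
Total weighted completion time = 132

132


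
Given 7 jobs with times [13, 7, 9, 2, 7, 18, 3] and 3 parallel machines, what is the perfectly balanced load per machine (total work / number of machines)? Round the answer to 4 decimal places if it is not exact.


Total processing time = 13 + 7 + 9 + 2 + 7 + 18 + 3 = 59
Number of machines = 3
Ideal balanced load = 59 / 3 = 19.6667

19.6667


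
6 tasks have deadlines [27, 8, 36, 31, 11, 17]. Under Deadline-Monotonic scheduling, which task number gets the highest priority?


Sort tasks by relative deadline (ascending):
  Task 2: deadline = 8
  Task 5: deadline = 11
  Task 6: deadline = 17
  Task 1: deadline = 27
  Task 4: deadline = 31
  Task 3: deadline = 36
Priority order (highest first): [2, 5, 6, 1, 4, 3]
Highest priority task = 2

2


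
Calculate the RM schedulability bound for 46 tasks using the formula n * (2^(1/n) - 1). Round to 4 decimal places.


Compute 2^(1/46) = 1.0151825180
Subtract 1: 1.0151825180 - 1 = 0.0151825180
Multiply by n: 46 * 0.0151825180 = 0.6983958280
Round to 4 dp: 0.6984

0.6984


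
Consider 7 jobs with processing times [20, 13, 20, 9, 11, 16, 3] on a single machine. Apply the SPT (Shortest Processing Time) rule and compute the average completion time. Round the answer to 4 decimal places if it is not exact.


Sort jobs by processing time (SPT order): [3, 9, 11, 13, 16, 20, 20]
Compute completion times sequentially:
  Job 1: processing = 3, completes at 3
  Job 2: processing = 9, completes at 12
  Job 3: processing = 11, completes at 23
  Job 4: processing = 13, completes at 36
  Job 5: processing = 16, completes at 52
  Job 6: processing = 20, completes at 72
  Job 7: processing = 20, completes at 92
Sum of completion times = 290
Average completion time = 290/7 = 41.4286

41.4286


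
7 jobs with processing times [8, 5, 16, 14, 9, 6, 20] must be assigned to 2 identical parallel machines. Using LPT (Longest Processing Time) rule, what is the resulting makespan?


Sort jobs in decreasing order (LPT): [20, 16, 14, 9, 8, 6, 5]
Assign each job to the least loaded machine:
  Machine 1: jobs [20, 9, 8], load = 37
  Machine 2: jobs [16, 14, 6, 5], load = 41
Makespan = max load = 41

41


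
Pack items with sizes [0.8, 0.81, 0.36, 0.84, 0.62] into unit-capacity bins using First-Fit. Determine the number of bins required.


Place items sequentially using First-Fit:
  Item 0.8 -> new Bin 1
  Item 0.81 -> new Bin 2
  Item 0.36 -> new Bin 3
  Item 0.84 -> new Bin 4
  Item 0.62 -> Bin 3 (now 0.98)
Total bins used = 4

4


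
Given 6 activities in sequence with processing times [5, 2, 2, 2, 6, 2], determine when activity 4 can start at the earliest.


Activity 4 starts after activities 1 through 3 complete.
Predecessor durations: [5, 2, 2]
ES = 5 + 2 + 2 = 9

9


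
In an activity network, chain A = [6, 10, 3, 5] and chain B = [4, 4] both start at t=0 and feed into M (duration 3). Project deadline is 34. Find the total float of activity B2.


Forward pass: ES(B2) = sum of predecessors on chain B = 4
EF = ES + duration = 4 + 4 = 8
Backward pass: LF(M) = deadline = 34; LS(M) = 34 - 3 = 31
LF(B2) = LS(M) - sum(successors on chain B) = 31 - 0 = 31
LS = LF - duration = 31 - 4 = 27
Total float = LS - ES = 27 - 4 = 23

23


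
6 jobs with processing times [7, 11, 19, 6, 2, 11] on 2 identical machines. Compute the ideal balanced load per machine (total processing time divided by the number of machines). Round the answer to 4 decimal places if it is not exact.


Total processing time = 7 + 11 + 19 + 6 + 2 + 11 = 56
Number of machines = 2
Ideal balanced load = 56 / 2 = 28.0

28.0


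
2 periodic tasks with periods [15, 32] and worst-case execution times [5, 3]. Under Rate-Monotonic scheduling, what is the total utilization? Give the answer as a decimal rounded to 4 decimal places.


Compute individual utilizations (exact fractions):
  Task 1: C/T = 5/15 = 1/3 (approx. 0.3333)
  Task 2: C/T = 3/32 (approx. 0.0938)
Total utilization U = 1/3 + 3/32 = 41/96
Rounded to 4 decimal places: U = 0.4271
RM (Liu & Layland) bound for 2 tasks = 0.828427; compare with U = 41/96 (approx. 0.427083)
U <= bound, so schedulable by RM sufficient condition.

0.4271


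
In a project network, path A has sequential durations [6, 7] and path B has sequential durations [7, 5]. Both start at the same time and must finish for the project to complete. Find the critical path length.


Path A total = 6 + 7 = 13
Path B total = 7 + 5 = 12
Critical path = longest path = max(13, 12) = 13

13


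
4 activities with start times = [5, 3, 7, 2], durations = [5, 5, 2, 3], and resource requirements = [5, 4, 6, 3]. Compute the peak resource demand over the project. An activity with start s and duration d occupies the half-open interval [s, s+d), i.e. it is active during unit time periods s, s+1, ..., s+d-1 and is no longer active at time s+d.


Each activity i is active on [start_i, start_i + duration_i).
Compute total resource usage per time slot:
  t=0: active resources = [], total = 0
  t=1: active resources = [], total = 0
  t=2: active resources = [3], total = 3
  t=3: active resources = [4, 3], total = 7
  t=4: active resources = [4, 3], total = 7
  t=5: active resources = [5, 4], total = 9
  t=6: active resources = [5, 4], total = 9
  t=7: active resources = [5, 4, 6], total = 15
  t=8: active resources = [5, 6], total = 11
  t=9: active resources = [5], total = 5
Peak resource demand = 15

15


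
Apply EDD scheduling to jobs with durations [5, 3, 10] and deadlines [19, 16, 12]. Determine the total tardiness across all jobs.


Sort by due date (EDD order): [(10, 12), (3, 16), (5, 19)]
Compute completion times and tardiness:
  Job 1: p=10, d=12, C=10, tardiness=max(0,10-12)=0
  Job 2: p=3, d=16, C=13, tardiness=max(0,13-16)=0
  Job 3: p=5, d=19, C=18, tardiness=max(0,18-19)=0
Total tardiness = 0

0


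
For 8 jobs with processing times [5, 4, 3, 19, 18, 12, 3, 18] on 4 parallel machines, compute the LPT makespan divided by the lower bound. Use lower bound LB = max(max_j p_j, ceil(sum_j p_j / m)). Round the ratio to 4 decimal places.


LPT order: [19, 18, 18, 12, 5, 4, 3, 3]
Machine loads after assignment: [19, 21, 21, 21]
LPT makespan = 21
Lower bound = max(max_job, ceil(total/4)) = max(19, 21) = 21
Ratio = 21 / 21 = 1.0

1.0


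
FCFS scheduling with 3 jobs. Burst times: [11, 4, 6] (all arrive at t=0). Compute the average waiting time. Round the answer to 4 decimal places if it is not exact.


FCFS order (as given): [11, 4, 6]
Waiting times:
  Job 1: wait = 0
  Job 2: wait = 11
  Job 3: wait = 15
Sum of waiting times = 26
Average waiting time = 26/3 = 8.6667

8.6667


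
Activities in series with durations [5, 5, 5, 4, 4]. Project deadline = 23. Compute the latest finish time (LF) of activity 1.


LF(activity 1) = deadline - sum of successor durations
Successors: activities 2 through 5 with durations [5, 5, 4, 4]
Sum of successor durations = 18
LF = 23 - 18 = 5

5


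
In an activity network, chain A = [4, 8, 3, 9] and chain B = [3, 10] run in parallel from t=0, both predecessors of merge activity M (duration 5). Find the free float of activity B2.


ES(B2) = sum of predecessors on chain B = 3
EF(B2) = ES + duration = 3 + 10 = 13
Successor of B2 is M. ES(M) = max(sum(A), sum(B)) = max(24, 13) = 24
Free float = ES(successor) - EF(current) = 24 - 13 = 11

11


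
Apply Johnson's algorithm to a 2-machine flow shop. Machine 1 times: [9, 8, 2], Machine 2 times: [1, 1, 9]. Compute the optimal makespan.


Apply Johnson's rule:
  Group 1 (a <= b): [(3, 2, 9)]
  Group 2 (a > b): [(1, 9, 1), (2, 8, 1)]
Optimal job order: [3, 1, 2]
Schedule:
  Job 3: M1 done at 2, M2 done at 11
  Job 1: M1 done at 11, M2 done at 12
  Job 2: M1 done at 19, M2 done at 20
Makespan = 20

20


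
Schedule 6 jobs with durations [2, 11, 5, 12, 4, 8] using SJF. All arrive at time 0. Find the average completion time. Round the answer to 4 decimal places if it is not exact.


SJF order (ascending): [2, 4, 5, 8, 11, 12]
Completion times:
  Job 1: burst=2, C=2
  Job 2: burst=4, C=6
  Job 3: burst=5, C=11
  Job 4: burst=8, C=19
  Job 5: burst=11, C=30
  Job 6: burst=12, C=42
Average completion = 110/6 = 18.3333

18.3333


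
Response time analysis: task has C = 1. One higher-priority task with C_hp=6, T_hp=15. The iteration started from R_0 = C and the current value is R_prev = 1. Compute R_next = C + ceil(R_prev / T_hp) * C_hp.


R_next = C + ceil(R_prev / T_hp) * C_hp
ceil(1 / 15) = ceil(0.0667) = 1
Interference = 1 * 6 = 6
R_next = 1 + 6 = 7

7


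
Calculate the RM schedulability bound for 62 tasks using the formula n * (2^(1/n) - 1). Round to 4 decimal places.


Compute 2^(1/62) = 1.0112425207
Subtract 1: 1.0112425207 - 1 = 0.0112425207
Multiply by n: 62 * 0.0112425207 = 0.6970362834
Round to 4 dp: 0.6970

0.6970


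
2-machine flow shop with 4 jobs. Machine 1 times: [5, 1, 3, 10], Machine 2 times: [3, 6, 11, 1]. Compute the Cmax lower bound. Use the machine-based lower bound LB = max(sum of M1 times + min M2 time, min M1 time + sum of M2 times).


LB1 = sum(M1 times) + min(M2 times) = 19 + 1 = 20
LB2 = min(M1 times) + sum(M2 times) = 1 + 21 = 22
Lower bound = max(LB1, LB2) = max(20, 22) = 22

22


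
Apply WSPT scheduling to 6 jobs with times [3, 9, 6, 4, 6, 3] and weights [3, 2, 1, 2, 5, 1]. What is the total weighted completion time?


Compute p/w ratios and sort ascending (WSPT): [(3, 3), (6, 5), (4, 2), (3, 1), (9, 2), (6, 1)]
Compute weighted completion times:
  Job (p=3,w=3): C=3, w*C=3*3=9
  Job (p=6,w=5): C=9, w*C=5*9=45
  Job (p=4,w=2): C=13, w*C=2*13=26
  Job (p=3,w=1): C=16, w*C=1*16=16
  Job (p=9,w=2): C=25, w*C=2*25=50
  Job (p=6,w=1): C=31, w*C=1*31=31
Total weighted completion time = 177

177


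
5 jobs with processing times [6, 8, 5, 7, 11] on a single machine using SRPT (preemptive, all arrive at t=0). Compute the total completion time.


Since all jobs arrive at t=0, SRPT equals SPT ordering.
SPT order: [5, 6, 7, 8, 11]
Completion times:
  Job 1: p=5, C=5
  Job 2: p=6, C=11
  Job 3: p=7, C=18
  Job 4: p=8, C=26
  Job 5: p=11, C=37
Total completion time = 5 + 11 + 18 + 26 + 37 = 97

97


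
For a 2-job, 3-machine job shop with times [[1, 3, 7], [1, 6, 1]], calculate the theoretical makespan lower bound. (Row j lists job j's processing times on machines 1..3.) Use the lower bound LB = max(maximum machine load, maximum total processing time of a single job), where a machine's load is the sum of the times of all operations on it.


Machine loads:
  Machine 1: 1 + 1 = 2
  Machine 2: 3 + 6 = 9
  Machine 3: 7 + 1 = 8
Max machine load = 9
Job totals:
  Job 1: 11
  Job 2: 8
Max job total = 11
Lower bound = max(9, 11) = 11

11


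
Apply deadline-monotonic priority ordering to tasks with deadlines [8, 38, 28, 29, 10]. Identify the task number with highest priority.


Sort tasks by relative deadline (ascending):
  Task 1: deadline = 8
  Task 5: deadline = 10
  Task 3: deadline = 28
  Task 4: deadline = 29
  Task 2: deadline = 38
Priority order (highest first): [1, 5, 3, 4, 2]
Highest priority task = 1

1


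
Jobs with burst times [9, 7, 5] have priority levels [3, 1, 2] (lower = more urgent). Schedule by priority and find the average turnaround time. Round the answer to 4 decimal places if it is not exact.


Sort by priority (ascending = highest first):
Order: [(1, 7), (2, 5), (3, 9)]
Completion times:
  Priority 1, burst=7, C=7
  Priority 2, burst=5, C=12
  Priority 3, burst=9, C=21
Average turnaround = 40/3 = 13.3333

13.3333


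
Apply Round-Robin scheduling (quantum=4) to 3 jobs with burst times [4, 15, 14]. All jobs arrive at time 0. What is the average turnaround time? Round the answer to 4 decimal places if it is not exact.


Time quantum = 4
Execution trace:
  J1 runs 4 units, time = 4
  J2 runs 4 units, time = 8
  J3 runs 4 units, time = 12
  J2 runs 4 units, time = 16
  J3 runs 4 units, time = 20
  J2 runs 4 units, time = 24
  J3 runs 4 units, time = 28
  J2 runs 3 units, time = 31
  J3 runs 2 units, time = 33
Finish times: [4, 31, 33]
Average turnaround = 68/3 = 22.6667

22.6667


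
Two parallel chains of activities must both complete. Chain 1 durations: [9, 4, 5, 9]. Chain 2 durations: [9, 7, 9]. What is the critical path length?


Path A total = 9 + 4 + 5 + 9 = 27
Path B total = 9 + 7 + 9 = 25
Critical path = longest path = max(27, 25) = 27

27


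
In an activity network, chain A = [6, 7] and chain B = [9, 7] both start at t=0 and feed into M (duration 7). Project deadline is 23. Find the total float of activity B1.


Forward pass: ES(B1) = sum of predecessors on chain B = 0
EF = ES + duration = 0 + 9 = 9
Backward pass: LF(M) = deadline = 23; LS(M) = 23 - 7 = 16
LF(B1) = LS(M) - sum(successors on chain B) = 16 - 7 = 9
LS = LF - duration = 9 - 9 = 0
Total float = LS - ES = 0 - 0 = 0

0


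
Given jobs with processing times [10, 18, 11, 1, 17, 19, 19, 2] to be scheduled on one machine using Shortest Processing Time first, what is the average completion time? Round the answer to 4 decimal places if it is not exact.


Sort jobs by processing time (SPT order): [1, 2, 10, 11, 17, 18, 19, 19]
Compute completion times sequentially:
  Job 1: processing = 1, completes at 1
  Job 2: processing = 2, completes at 3
  Job 3: processing = 10, completes at 13
  Job 4: processing = 11, completes at 24
  Job 5: processing = 17, completes at 41
  Job 6: processing = 18, completes at 59
  Job 7: processing = 19, completes at 78
  Job 8: processing = 19, completes at 97
Sum of completion times = 316
Average completion time = 316/8 = 39.5

39.5


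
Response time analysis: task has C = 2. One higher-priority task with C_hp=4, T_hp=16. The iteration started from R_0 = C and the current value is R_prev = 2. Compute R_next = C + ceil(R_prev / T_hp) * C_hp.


R_next = C + ceil(R_prev / T_hp) * C_hp
ceil(2 / 16) = ceil(0.125) = 1
Interference = 1 * 4 = 4
R_next = 2 + 4 = 6

6


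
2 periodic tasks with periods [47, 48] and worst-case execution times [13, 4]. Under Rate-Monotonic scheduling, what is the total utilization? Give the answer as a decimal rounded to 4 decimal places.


Compute individual utilizations (exact fractions):
  Task 1: C/T = 13/47 (approx. 0.2766)
  Task 2: C/T = 4/48 = 1/12 (approx. 0.0833)
Total utilization U = 13/47 + 1/12 = 203/564
Rounded to 4 decimal places: U = 0.3599
RM (Liu & Layland) bound for 2 tasks = 0.828427; compare with U = 203/564 (approx. 0.359929)
U <= bound, so schedulable by RM sufficient condition.

0.3599


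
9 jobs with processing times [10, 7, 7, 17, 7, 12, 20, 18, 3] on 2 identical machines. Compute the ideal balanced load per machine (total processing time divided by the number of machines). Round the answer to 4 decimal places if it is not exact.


Total processing time = 10 + 7 + 7 + 17 + 7 + 12 + 20 + 18 + 3 = 101
Number of machines = 2
Ideal balanced load = 101 / 2 = 50.5

50.5


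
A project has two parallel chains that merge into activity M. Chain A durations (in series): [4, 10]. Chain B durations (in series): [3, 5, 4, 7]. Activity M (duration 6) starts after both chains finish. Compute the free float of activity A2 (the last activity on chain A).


ES(A2) = sum of predecessors on chain A = 4
EF(A2) = ES + duration = 4 + 10 = 14
Successor of A2 is M. ES(M) = max(sum(A), sum(B)) = max(14, 19) = 19
Free float = ES(successor) - EF(current) = 19 - 14 = 5

5


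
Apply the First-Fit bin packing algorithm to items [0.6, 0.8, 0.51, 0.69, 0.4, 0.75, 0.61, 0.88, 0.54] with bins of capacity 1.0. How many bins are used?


Place items sequentially using First-Fit:
  Item 0.6 -> new Bin 1
  Item 0.8 -> new Bin 2
  Item 0.51 -> new Bin 3
  Item 0.69 -> new Bin 4
  Item 0.4 -> Bin 1 (now 1.0)
  Item 0.75 -> new Bin 5
  Item 0.61 -> new Bin 6
  Item 0.88 -> new Bin 7
  Item 0.54 -> new Bin 8
Total bins used = 8

8


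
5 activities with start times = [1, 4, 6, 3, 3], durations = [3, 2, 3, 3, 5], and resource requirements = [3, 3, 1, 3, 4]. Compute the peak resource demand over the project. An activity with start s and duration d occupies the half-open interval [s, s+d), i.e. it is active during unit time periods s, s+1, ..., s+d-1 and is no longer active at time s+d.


Each activity i is active on [start_i, start_i + duration_i).
Compute total resource usage per time slot:
  t=0: active resources = [], total = 0
  t=1: active resources = [3], total = 3
  t=2: active resources = [3], total = 3
  t=3: active resources = [3, 3, 4], total = 10
  t=4: active resources = [3, 3, 4], total = 10
  t=5: active resources = [3, 3, 4], total = 10
  t=6: active resources = [1, 4], total = 5
  t=7: active resources = [1, 4], total = 5
  t=8: active resources = [1], total = 1
Peak resource demand = 10

10


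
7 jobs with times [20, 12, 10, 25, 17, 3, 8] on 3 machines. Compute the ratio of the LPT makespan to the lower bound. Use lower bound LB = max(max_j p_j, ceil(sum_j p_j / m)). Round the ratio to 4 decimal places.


LPT order: [25, 20, 17, 12, 10, 8, 3]
Machine loads after assignment: [33, 30, 32]
LPT makespan = 33
Lower bound = max(max_job, ceil(total/3)) = max(25, 32) = 32
Ratio = 33 / 32 = 1.0313

1.0313


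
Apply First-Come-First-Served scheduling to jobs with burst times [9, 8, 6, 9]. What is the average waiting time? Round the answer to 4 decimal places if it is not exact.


FCFS order (as given): [9, 8, 6, 9]
Waiting times:
  Job 1: wait = 0
  Job 2: wait = 9
  Job 3: wait = 17
  Job 4: wait = 23
Sum of waiting times = 49
Average waiting time = 49/4 = 12.25

12.25


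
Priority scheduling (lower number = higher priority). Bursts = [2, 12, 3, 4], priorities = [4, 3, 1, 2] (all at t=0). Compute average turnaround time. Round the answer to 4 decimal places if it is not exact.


Sort by priority (ascending = highest first):
Order: [(1, 3), (2, 4), (3, 12), (4, 2)]
Completion times:
  Priority 1, burst=3, C=3
  Priority 2, burst=4, C=7
  Priority 3, burst=12, C=19
  Priority 4, burst=2, C=21
Average turnaround = 50/4 = 12.5

12.5


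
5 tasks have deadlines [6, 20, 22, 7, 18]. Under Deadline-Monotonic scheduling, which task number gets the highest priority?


Sort tasks by relative deadline (ascending):
  Task 1: deadline = 6
  Task 4: deadline = 7
  Task 5: deadline = 18
  Task 2: deadline = 20
  Task 3: deadline = 22
Priority order (highest first): [1, 4, 5, 2, 3]
Highest priority task = 1

1


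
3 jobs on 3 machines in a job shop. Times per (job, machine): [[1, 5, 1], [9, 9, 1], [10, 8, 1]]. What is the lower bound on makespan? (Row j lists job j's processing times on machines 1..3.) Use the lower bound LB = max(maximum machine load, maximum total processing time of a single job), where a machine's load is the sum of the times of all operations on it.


Machine loads:
  Machine 1: 1 + 9 + 10 = 20
  Machine 2: 5 + 9 + 8 = 22
  Machine 3: 1 + 1 + 1 = 3
Max machine load = 22
Job totals:
  Job 1: 7
  Job 2: 19
  Job 3: 19
Max job total = 19
Lower bound = max(22, 19) = 22

22


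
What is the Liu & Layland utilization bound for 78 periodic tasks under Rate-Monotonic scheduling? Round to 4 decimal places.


Compute 2^(1/78) = 1.0089261045
Subtract 1: 1.0089261045 - 1 = 0.0089261045
Multiply by n: 78 * 0.0089261045 = 0.6962361510
Round to 4 dp: 0.6962

0.6962


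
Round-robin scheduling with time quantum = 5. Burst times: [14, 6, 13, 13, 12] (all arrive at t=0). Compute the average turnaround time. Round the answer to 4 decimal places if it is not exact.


Time quantum = 5
Execution trace:
  J1 runs 5 units, time = 5
  J2 runs 5 units, time = 10
  J3 runs 5 units, time = 15
  J4 runs 5 units, time = 20
  J5 runs 5 units, time = 25
  J1 runs 5 units, time = 30
  J2 runs 1 units, time = 31
  J3 runs 5 units, time = 36
  J4 runs 5 units, time = 41
  J5 runs 5 units, time = 46
  J1 runs 4 units, time = 50
  J3 runs 3 units, time = 53
  J4 runs 3 units, time = 56
  J5 runs 2 units, time = 58
Finish times: [50, 31, 53, 56, 58]
Average turnaround = 248/5 = 49.6

49.6


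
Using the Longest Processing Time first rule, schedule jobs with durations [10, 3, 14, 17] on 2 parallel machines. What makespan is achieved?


Sort jobs in decreasing order (LPT): [17, 14, 10, 3]
Assign each job to the least loaded machine:
  Machine 1: jobs [17, 3], load = 20
  Machine 2: jobs [14, 10], load = 24
Makespan = max load = 24

24


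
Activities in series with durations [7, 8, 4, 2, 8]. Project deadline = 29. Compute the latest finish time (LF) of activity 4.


LF(activity 4) = deadline - sum of successor durations
Successors: activities 5 through 5 with durations [8]
Sum of successor durations = 8
LF = 29 - 8 = 21

21


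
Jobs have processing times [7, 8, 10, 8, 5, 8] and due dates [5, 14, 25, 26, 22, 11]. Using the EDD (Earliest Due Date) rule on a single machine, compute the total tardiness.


Sort by due date (EDD order): [(7, 5), (8, 11), (8, 14), (5, 22), (10, 25), (8, 26)]
Compute completion times and tardiness:
  Job 1: p=7, d=5, C=7, tardiness=max(0,7-5)=2
  Job 2: p=8, d=11, C=15, tardiness=max(0,15-11)=4
  Job 3: p=8, d=14, C=23, tardiness=max(0,23-14)=9
  Job 4: p=5, d=22, C=28, tardiness=max(0,28-22)=6
  Job 5: p=10, d=25, C=38, tardiness=max(0,38-25)=13
  Job 6: p=8, d=26, C=46, tardiness=max(0,46-26)=20
Total tardiness = 54

54


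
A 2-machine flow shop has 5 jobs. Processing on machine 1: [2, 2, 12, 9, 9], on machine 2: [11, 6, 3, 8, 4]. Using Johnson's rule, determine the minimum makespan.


Apply Johnson's rule:
  Group 1 (a <= b): [(1, 2, 11), (2, 2, 6)]
  Group 2 (a > b): [(4, 9, 8), (5, 9, 4), (3, 12, 3)]
Optimal job order: [1, 2, 4, 5, 3]
Schedule:
  Job 1: M1 done at 2, M2 done at 13
  Job 2: M1 done at 4, M2 done at 19
  Job 4: M1 done at 13, M2 done at 27
  Job 5: M1 done at 22, M2 done at 31
  Job 3: M1 done at 34, M2 done at 37
Makespan = 37

37


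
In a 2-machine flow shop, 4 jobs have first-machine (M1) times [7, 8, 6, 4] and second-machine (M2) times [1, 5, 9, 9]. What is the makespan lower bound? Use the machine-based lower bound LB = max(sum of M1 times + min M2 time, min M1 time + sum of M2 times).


LB1 = sum(M1 times) + min(M2 times) = 25 + 1 = 26
LB2 = min(M1 times) + sum(M2 times) = 4 + 24 = 28
Lower bound = max(LB1, LB2) = max(26, 28) = 28

28


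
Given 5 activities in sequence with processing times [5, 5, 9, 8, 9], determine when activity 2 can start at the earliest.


Activity 2 starts after activities 1 through 1 complete.
Predecessor durations: [5]
ES = 5 = 5

5


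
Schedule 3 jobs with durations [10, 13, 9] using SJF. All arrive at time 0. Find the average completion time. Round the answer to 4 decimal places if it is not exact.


SJF order (ascending): [9, 10, 13]
Completion times:
  Job 1: burst=9, C=9
  Job 2: burst=10, C=19
  Job 3: burst=13, C=32
Average completion = 60/3 = 20.0

20.0


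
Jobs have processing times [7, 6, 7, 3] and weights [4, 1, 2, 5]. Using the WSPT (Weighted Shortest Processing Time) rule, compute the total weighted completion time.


Compute p/w ratios and sort ascending (WSPT): [(3, 5), (7, 4), (7, 2), (6, 1)]
Compute weighted completion times:
  Job (p=3,w=5): C=3, w*C=5*3=15
  Job (p=7,w=4): C=10, w*C=4*10=40
  Job (p=7,w=2): C=17, w*C=2*17=34
  Job (p=6,w=1): C=23, w*C=1*23=23
Total weighted completion time = 112

112


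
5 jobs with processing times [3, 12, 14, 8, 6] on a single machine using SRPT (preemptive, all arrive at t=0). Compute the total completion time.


Since all jobs arrive at t=0, SRPT equals SPT ordering.
SPT order: [3, 6, 8, 12, 14]
Completion times:
  Job 1: p=3, C=3
  Job 2: p=6, C=9
  Job 3: p=8, C=17
  Job 4: p=12, C=29
  Job 5: p=14, C=43
Total completion time = 3 + 9 + 17 + 29 + 43 = 101

101


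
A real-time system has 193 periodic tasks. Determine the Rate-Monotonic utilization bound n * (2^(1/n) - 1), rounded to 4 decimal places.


Compute 2^(1/193) = 1.0035978931
Subtract 1: 1.0035978931 - 1 = 0.0035978931
Multiply by n: 193 * 0.0035978931 = 0.6943933683
Round to 4 dp: 0.6944

0.6944


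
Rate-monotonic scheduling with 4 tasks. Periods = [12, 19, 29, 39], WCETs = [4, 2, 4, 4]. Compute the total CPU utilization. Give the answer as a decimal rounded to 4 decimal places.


Compute individual utilizations (exact fractions):
  Task 1: C/T = 4/12 = 1/3 (approx. 0.3333)
  Task 2: C/T = 2/19 (approx. 0.1053)
  Task 3: C/T = 4/29 (approx. 0.1379)
  Task 4: C/T = 4/39 (approx. 0.1026)
Total utilization U = 1/3 + 2/19 + 4/29 + 4/39 = 14593/21489
Rounded to 4 decimal places: U = 0.6791
RM (Liu & Layland) bound for 4 tasks = 0.756828; compare with U = 14593/21489 (approx. 0.679092)
U <= bound, so schedulable by RM sufficient condition.

0.6791


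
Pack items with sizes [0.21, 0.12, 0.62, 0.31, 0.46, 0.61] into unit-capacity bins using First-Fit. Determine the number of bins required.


Place items sequentially using First-Fit:
  Item 0.21 -> new Bin 1
  Item 0.12 -> Bin 1 (now 0.33)
  Item 0.62 -> Bin 1 (now 0.95)
  Item 0.31 -> new Bin 2
  Item 0.46 -> Bin 2 (now 0.77)
  Item 0.61 -> new Bin 3
Total bins used = 3

3


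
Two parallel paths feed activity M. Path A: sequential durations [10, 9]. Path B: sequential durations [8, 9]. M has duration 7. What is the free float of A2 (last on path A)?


ES(A2) = sum of predecessors on chain A = 10
EF(A2) = ES + duration = 10 + 9 = 19
Successor of A2 is M. ES(M) = max(sum(A), sum(B)) = max(19, 17) = 19
Free float = ES(successor) - EF(current) = 19 - 19 = 0

0


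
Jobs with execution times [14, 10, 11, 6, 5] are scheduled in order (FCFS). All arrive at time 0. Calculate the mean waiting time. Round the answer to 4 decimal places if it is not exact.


FCFS order (as given): [14, 10, 11, 6, 5]
Waiting times:
  Job 1: wait = 0
  Job 2: wait = 14
  Job 3: wait = 24
  Job 4: wait = 35
  Job 5: wait = 41
Sum of waiting times = 114
Average waiting time = 114/5 = 22.8

22.8


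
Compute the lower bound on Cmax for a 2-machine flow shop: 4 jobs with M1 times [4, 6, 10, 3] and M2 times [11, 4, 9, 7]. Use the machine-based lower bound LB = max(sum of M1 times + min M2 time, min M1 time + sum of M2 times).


LB1 = sum(M1 times) + min(M2 times) = 23 + 4 = 27
LB2 = min(M1 times) + sum(M2 times) = 3 + 31 = 34
Lower bound = max(LB1, LB2) = max(27, 34) = 34

34


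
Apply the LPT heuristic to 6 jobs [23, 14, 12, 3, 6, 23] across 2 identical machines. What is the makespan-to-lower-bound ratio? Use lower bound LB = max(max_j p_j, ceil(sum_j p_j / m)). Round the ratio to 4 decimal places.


LPT order: [23, 23, 14, 12, 6, 3]
Machine loads after assignment: [40, 41]
LPT makespan = 41
Lower bound = max(max_job, ceil(total/2)) = max(23, 41) = 41
Ratio = 41 / 41 = 1.0

1.0


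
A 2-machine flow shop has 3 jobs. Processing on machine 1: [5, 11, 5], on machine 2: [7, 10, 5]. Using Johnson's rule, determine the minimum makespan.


Apply Johnson's rule:
  Group 1 (a <= b): [(1, 5, 7), (3, 5, 5)]
  Group 2 (a > b): [(2, 11, 10)]
Optimal job order: [1, 3, 2]
Schedule:
  Job 1: M1 done at 5, M2 done at 12
  Job 3: M1 done at 10, M2 done at 17
  Job 2: M1 done at 21, M2 done at 31
Makespan = 31

31


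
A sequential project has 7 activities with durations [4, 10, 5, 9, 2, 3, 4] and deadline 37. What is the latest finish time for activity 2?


LF(activity 2) = deadline - sum of successor durations
Successors: activities 3 through 7 with durations [5, 9, 2, 3, 4]
Sum of successor durations = 23
LF = 37 - 23 = 14

14


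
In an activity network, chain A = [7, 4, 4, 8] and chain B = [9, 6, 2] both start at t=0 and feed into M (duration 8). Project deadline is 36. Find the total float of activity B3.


Forward pass: ES(B3) = sum of predecessors on chain B = 15
EF = ES + duration = 15 + 2 = 17
Backward pass: LF(M) = deadline = 36; LS(M) = 36 - 8 = 28
LF(B3) = LS(M) - sum(successors on chain B) = 28 - 0 = 28
LS = LF - duration = 28 - 2 = 26
Total float = LS - ES = 26 - 15 = 11

11


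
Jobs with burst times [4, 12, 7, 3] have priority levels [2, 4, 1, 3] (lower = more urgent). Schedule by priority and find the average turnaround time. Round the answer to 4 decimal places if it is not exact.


Sort by priority (ascending = highest first):
Order: [(1, 7), (2, 4), (3, 3), (4, 12)]
Completion times:
  Priority 1, burst=7, C=7
  Priority 2, burst=4, C=11
  Priority 3, burst=3, C=14
  Priority 4, burst=12, C=26
Average turnaround = 58/4 = 14.5

14.5


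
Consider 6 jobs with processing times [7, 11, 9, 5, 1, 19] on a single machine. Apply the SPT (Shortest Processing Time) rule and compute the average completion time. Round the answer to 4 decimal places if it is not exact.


Sort jobs by processing time (SPT order): [1, 5, 7, 9, 11, 19]
Compute completion times sequentially:
  Job 1: processing = 1, completes at 1
  Job 2: processing = 5, completes at 6
  Job 3: processing = 7, completes at 13
  Job 4: processing = 9, completes at 22
  Job 5: processing = 11, completes at 33
  Job 6: processing = 19, completes at 52
Sum of completion times = 127
Average completion time = 127/6 = 21.1667

21.1667


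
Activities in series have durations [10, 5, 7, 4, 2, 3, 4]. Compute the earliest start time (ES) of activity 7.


Activity 7 starts after activities 1 through 6 complete.
Predecessor durations: [10, 5, 7, 4, 2, 3]
ES = 10 + 5 + 7 + 4 + 2 + 3 = 31

31


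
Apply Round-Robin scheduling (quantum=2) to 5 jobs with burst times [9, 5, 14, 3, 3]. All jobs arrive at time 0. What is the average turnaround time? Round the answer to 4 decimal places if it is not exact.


Time quantum = 2
Execution trace:
  J1 runs 2 units, time = 2
  J2 runs 2 units, time = 4
  J3 runs 2 units, time = 6
  J4 runs 2 units, time = 8
  J5 runs 2 units, time = 10
  J1 runs 2 units, time = 12
  J2 runs 2 units, time = 14
  J3 runs 2 units, time = 16
  J4 runs 1 units, time = 17
  J5 runs 1 units, time = 18
  J1 runs 2 units, time = 20
  J2 runs 1 units, time = 21
  J3 runs 2 units, time = 23
  J1 runs 2 units, time = 25
  J3 runs 2 units, time = 27
  J1 runs 1 units, time = 28
  J3 runs 2 units, time = 30
  J3 runs 2 units, time = 32
  J3 runs 2 units, time = 34
Finish times: [28, 21, 34, 17, 18]
Average turnaround = 118/5 = 23.6

23.6


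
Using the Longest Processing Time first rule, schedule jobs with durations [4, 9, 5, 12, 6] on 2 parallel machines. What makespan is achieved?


Sort jobs in decreasing order (LPT): [12, 9, 6, 5, 4]
Assign each job to the least loaded machine:
  Machine 1: jobs [12, 5], load = 17
  Machine 2: jobs [9, 6, 4], load = 19
Makespan = max load = 19

19


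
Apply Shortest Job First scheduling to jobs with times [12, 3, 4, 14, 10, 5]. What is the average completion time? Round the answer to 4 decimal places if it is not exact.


SJF order (ascending): [3, 4, 5, 10, 12, 14]
Completion times:
  Job 1: burst=3, C=3
  Job 2: burst=4, C=7
  Job 3: burst=5, C=12
  Job 4: burst=10, C=22
  Job 5: burst=12, C=34
  Job 6: burst=14, C=48
Average completion = 126/6 = 21.0

21.0


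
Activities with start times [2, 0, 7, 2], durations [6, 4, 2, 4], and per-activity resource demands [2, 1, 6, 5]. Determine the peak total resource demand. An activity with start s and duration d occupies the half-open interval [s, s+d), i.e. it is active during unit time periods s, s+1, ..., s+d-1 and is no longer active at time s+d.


Each activity i is active on [start_i, start_i + duration_i).
Compute total resource usage per time slot:
  t=0: active resources = [1], total = 1
  t=1: active resources = [1], total = 1
  t=2: active resources = [2, 1, 5], total = 8
  t=3: active resources = [2, 1, 5], total = 8
  t=4: active resources = [2, 5], total = 7
  t=5: active resources = [2, 5], total = 7
  t=6: active resources = [2], total = 2
  t=7: active resources = [2, 6], total = 8
  t=8: active resources = [6], total = 6
Peak resource demand = 8

8


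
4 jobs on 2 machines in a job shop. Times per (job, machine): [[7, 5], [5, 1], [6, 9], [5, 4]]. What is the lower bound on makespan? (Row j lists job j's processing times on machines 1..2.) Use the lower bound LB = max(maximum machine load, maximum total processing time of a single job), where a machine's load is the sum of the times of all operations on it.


Machine loads:
  Machine 1: 7 + 5 + 6 + 5 = 23
  Machine 2: 5 + 1 + 9 + 4 = 19
Max machine load = 23
Job totals:
  Job 1: 12
  Job 2: 6
  Job 3: 15
  Job 4: 9
Max job total = 15
Lower bound = max(23, 15) = 23

23


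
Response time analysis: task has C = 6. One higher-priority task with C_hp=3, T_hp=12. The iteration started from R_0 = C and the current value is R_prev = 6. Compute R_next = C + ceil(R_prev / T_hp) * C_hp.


R_next = C + ceil(R_prev / T_hp) * C_hp
ceil(6 / 12) = ceil(0.5) = 1
Interference = 1 * 3 = 3
R_next = 6 + 3 = 9

9


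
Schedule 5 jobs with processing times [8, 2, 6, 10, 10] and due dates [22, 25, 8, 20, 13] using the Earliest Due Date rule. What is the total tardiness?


Sort by due date (EDD order): [(6, 8), (10, 13), (10, 20), (8, 22), (2, 25)]
Compute completion times and tardiness:
  Job 1: p=6, d=8, C=6, tardiness=max(0,6-8)=0
  Job 2: p=10, d=13, C=16, tardiness=max(0,16-13)=3
  Job 3: p=10, d=20, C=26, tardiness=max(0,26-20)=6
  Job 4: p=8, d=22, C=34, tardiness=max(0,34-22)=12
  Job 5: p=2, d=25, C=36, tardiness=max(0,36-25)=11
Total tardiness = 32

32


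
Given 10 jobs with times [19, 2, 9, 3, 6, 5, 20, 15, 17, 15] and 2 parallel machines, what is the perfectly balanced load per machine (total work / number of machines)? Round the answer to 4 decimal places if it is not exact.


Total processing time = 19 + 2 + 9 + 3 + 6 + 5 + 20 + 15 + 17 + 15 = 111
Number of machines = 2
Ideal balanced load = 111 / 2 = 55.5

55.5


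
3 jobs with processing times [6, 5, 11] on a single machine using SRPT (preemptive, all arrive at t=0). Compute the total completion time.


Since all jobs arrive at t=0, SRPT equals SPT ordering.
SPT order: [5, 6, 11]
Completion times:
  Job 1: p=5, C=5
  Job 2: p=6, C=11
  Job 3: p=11, C=22
Total completion time = 5 + 11 + 22 = 38

38


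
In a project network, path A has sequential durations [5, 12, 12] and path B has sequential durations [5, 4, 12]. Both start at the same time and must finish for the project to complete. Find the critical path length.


Path A total = 5 + 12 + 12 = 29
Path B total = 5 + 4 + 12 = 21
Critical path = longest path = max(29, 21) = 29

29


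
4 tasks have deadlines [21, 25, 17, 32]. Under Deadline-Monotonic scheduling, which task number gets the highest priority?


Sort tasks by relative deadline (ascending):
  Task 3: deadline = 17
  Task 1: deadline = 21
  Task 2: deadline = 25
  Task 4: deadline = 32
Priority order (highest first): [3, 1, 2, 4]
Highest priority task = 3

3


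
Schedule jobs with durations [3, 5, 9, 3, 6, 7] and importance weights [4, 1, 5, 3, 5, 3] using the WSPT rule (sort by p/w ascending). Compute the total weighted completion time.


Compute p/w ratios and sort ascending (WSPT): [(3, 4), (3, 3), (6, 5), (9, 5), (7, 3), (5, 1)]
Compute weighted completion times:
  Job (p=3,w=4): C=3, w*C=4*3=12
  Job (p=3,w=3): C=6, w*C=3*6=18
  Job (p=6,w=5): C=12, w*C=5*12=60
  Job (p=9,w=5): C=21, w*C=5*21=105
  Job (p=7,w=3): C=28, w*C=3*28=84
  Job (p=5,w=1): C=33, w*C=1*33=33
Total weighted completion time = 312

312


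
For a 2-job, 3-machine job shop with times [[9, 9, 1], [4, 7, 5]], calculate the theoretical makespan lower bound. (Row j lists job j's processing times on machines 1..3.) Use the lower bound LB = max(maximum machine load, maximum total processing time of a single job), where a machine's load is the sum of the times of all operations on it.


Machine loads:
  Machine 1: 9 + 4 = 13
  Machine 2: 9 + 7 = 16
  Machine 3: 1 + 5 = 6
Max machine load = 16
Job totals:
  Job 1: 19
  Job 2: 16
Max job total = 19
Lower bound = max(16, 19) = 19

19


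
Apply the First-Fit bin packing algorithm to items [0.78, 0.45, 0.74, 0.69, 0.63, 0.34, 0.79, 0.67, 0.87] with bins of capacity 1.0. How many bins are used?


Place items sequentially using First-Fit:
  Item 0.78 -> new Bin 1
  Item 0.45 -> new Bin 2
  Item 0.74 -> new Bin 3
  Item 0.69 -> new Bin 4
  Item 0.63 -> new Bin 5
  Item 0.34 -> Bin 2 (now 0.79)
  Item 0.79 -> new Bin 6
  Item 0.67 -> new Bin 7
  Item 0.87 -> new Bin 8
Total bins used = 8

8


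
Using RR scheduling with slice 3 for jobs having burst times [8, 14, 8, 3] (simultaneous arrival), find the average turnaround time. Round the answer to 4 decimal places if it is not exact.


Time quantum = 3
Execution trace:
  J1 runs 3 units, time = 3
  J2 runs 3 units, time = 6
  J3 runs 3 units, time = 9
  J4 runs 3 units, time = 12
  J1 runs 3 units, time = 15
  J2 runs 3 units, time = 18
  J3 runs 3 units, time = 21
  J1 runs 2 units, time = 23
  J2 runs 3 units, time = 26
  J3 runs 2 units, time = 28
  J2 runs 3 units, time = 31
  J2 runs 2 units, time = 33
Finish times: [23, 33, 28, 12]
Average turnaround = 96/4 = 24.0

24.0


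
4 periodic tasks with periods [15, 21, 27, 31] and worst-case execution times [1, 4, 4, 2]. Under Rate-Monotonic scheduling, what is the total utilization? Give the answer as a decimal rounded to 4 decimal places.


Compute individual utilizations (exact fractions):
  Task 1: C/T = 1/15 (approx. 0.0667)
  Task 2: C/T = 4/21 (approx. 0.1905)
  Task 3: C/T = 4/27 (approx. 0.1481)
  Task 4: C/T = 2/31 (approx. 0.0645)
Total utilization U = 1/15 + 4/21 + 4/27 + 2/31 = 13763/29295
Rounded to 4 decimal places: U = 0.4698
RM (Liu & Layland) bound for 4 tasks = 0.756828; compare with U = 13763/29295 (approx. 0.469807)
U <= bound, so schedulable by RM sufficient condition.

0.4698


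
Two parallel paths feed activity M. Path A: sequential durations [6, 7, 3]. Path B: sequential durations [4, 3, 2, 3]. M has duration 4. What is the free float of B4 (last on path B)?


ES(B4) = sum of predecessors on chain B = 9
EF(B4) = ES + duration = 9 + 3 = 12
Successor of B4 is M. ES(M) = max(sum(A), sum(B)) = max(16, 12) = 16
Free float = ES(successor) - EF(current) = 16 - 12 = 4

4


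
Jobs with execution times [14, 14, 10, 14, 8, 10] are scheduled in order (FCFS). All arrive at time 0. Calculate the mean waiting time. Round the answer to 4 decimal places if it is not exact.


FCFS order (as given): [14, 14, 10, 14, 8, 10]
Waiting times:
  Job 1: wait = 0
  Job 2: wait = 14
  Job 3: wait = 28
  Job 4: wait = 38
  Job 5: wait = 52
  Job 6: wait = 60
Sum of waiting times = 192
Average waiting time = 192/6 = 32.0

32.0


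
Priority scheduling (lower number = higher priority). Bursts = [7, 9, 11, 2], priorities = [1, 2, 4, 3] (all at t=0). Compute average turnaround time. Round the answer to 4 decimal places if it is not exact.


Sort by priority (ascending = highest first):
Order: [(1, 7), (2, 9), (3, 2), (4, 11)]
Completion times:
  Priority 1, burst=7, C=7
  Priority 2, burst=9, C=16
  Priority 3, burst=2, C=18
  Priority 4, burst=11, C=29
Average turnaround = 70/4 = 17.5

17.5


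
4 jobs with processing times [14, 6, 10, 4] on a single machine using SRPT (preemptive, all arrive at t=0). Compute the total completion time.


Since all jobs arrive at t=0, SRPT equals SPT ordering.
SPT order: [4, 6, 10, 14]
Completion times:
  Job 1: p=4, C=4
  Job 2: p=6, C=10
  Job 3: p=10, C=20
  Job 4: p=14, C=34
Total completion time = 4 + 10 + 20 + 34 = 68

68
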